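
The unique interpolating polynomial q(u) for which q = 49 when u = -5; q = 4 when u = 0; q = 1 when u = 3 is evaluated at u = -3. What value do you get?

25

L_0(-3) = (-3)·(-6)/[(-5)·(-8)] = 9/20
L_1(-3) = (2)·(-6)/[(5)·(-3)] = 4/5
L_2(-3) = (2)·(-3)/[(8)·(3)] = -1/4
Sum: 49·(9/20) + 4·(4/5) + 1·(-1/4) = 25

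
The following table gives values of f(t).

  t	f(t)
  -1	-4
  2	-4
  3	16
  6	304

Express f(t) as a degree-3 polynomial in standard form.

f(t) = 2t^3 - 3t^2 - 3t - 2

Newton's divided differences:
f[-1,2] = (-4 - (-4)) / (2 - (-1)) = 0
f[2,3] = (16 - (-4)) / (3 - 2) = 20
f[3,6] = (304 - 16) / (6 - 3) = 96
f[-1,2,3] = (20 - 0) / (3 - (-1)) = 5
f[2,3,6] = (96 - 20) / (6 - 2) = 19
f[-1,2,3,6] = (19 - 5) / (6 - (-1)) = 2
f(t) = -4 + 5·(t + 1)(t - 2) + 2·(t + 1)(t - 2)(t - 3)
Expanding: f(t) = 2t^3 - 3t^2 - 3t - 2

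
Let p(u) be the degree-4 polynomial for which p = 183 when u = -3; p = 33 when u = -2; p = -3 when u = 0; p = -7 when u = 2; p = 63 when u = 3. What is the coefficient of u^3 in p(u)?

L_0(u) = (u + 2)u(u - 2)(u - 3) / [90] = (1/90)u^4 - (1/30)u^3 - (2/45)u^2 + (2/15)u
L_1(u) = (u + 3)u(u - 2)(u - 3) / [-40] = -(1/40)u^4 + (1/20)u^3 + (9/40)u^2 - (9/20)u
L_2(u) = (u + 3)(u + 2)(u - 2)(u - 3) / [36] = (1/36)u^4 - (13/36)u^2 + 1
L_3(u) = (u + 3)(u + 2)u(u - 3) / [-40] = -(1/40)u^4 - (1/20)u^3 + (9/40)u^2 + (9/20)u
L_4(u) = (u + 3)(u + 2)u(u - 2) / [90] = (1/90)u^4 + (1/30)u^3 - (2/45)u^2 - (2/15)u
p(u) = 183·L_0 + 33·L_1 + (-3)·L_2 + (-7)·L_3 + 63·L_4
Only the coefficient of u^3 is needed; take it from each L_i and combine:
183·(-1/30) + 33·(1/20) + (-3)·(0) + (-7)·(-1/20) + 63·(1/30) = -2

-2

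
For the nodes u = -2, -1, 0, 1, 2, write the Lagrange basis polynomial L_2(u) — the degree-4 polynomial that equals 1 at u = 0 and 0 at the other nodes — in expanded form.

L_2(u) = (1/4)u^4 - (5/4)u^2 + 1

L_2(u) = (u + 2)(u + 1)(u - 1)(u - 2) / [(2)·(1)·(-1)·(-2)]
       = (u^4 - 5u^2 + 4) / (4)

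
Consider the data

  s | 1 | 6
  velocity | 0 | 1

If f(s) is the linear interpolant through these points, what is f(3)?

L_0(3) = (-3)/[(-5)] = 3/5
L_1(3) = (2)/[(5)] = 2/5
Sum: 0 + 1·(2/5) = 2/5

2/5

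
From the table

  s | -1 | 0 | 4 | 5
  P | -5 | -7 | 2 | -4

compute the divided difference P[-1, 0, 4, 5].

-5/12

P[-1,0] = (-7 - (-5)) / (0 - (-1)) = -2
P[0,4] = (2 - (-7)) / (4 - 0) = 9/4
P[4,5] = (-4 - 2) / (5 - 4) = -6
P[-1,0,4] = (9/4 - (-2)) / (4 - (-1)) = 17/20
P[0,4,5] = (-6 - 9/4) / (5 - 0) = -33/20
P[-1,0,4,5] = (-33/20 - 17/20) / (5 - (-1)) = -5/12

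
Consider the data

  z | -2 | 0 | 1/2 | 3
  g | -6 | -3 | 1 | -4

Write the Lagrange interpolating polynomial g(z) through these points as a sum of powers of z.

g(z) = -(89/75)z^3 + (41/50)z^2 + (1183/150)z - 3

Build the Lagrange basis polynomials:
L_0(z) = z(z - 1/2)(z - 3) / [-25] = -(1/25)z^3 + (7/50)z^2 - (3/50)z
L_1(z) = (z + 2)(z - 1/2)(z - 3) / [3] = (1/3)z^3 - (1/2)z^2 - (11/6)z + 1
L_2(z) = (z + 2)z(z - 3) / [-25/8] = -(8/25)z^3 + (8/25)z^2 + (48/25)z
L_3(z) = (z + 2)z(z - 1/2) / [75/2] = (2/75)z^3 + (1/25)z^2 - (2/75)z
g(z) = (-6)·L_0 + (-3)·L_1 + 1·L_2 + (-4)·L_3
  (-6)·L_0(z) = (6/25)z^3 - (21/25)z^2 + (9/25)z
  (-3)·L_1(z) = -z^3 + (3/2)z^2 + (11/2)z - 3
  1·L_2(z) = -(8/25)z^3 + (8/25)z^2 + (48/25)z
  (-4)·L_3(z) = -(8/75)z^3 - (4/25)z^2 + (8/75)z
Adding term by term: -(89/75)z^3 + (41/50)z^2 + (1183/150)z - 3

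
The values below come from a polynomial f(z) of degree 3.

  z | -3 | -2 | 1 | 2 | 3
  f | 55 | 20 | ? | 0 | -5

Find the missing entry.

The 4 known values determine f uniquely (degree ≤ 3).
Evaluate each Lagrange basis at z = 1:
L_0(1) = (3)·(-1)·(-2)/[(-1)·(-5)·(-6)] = -1/5
L_1(1) = (4)·(-1)·(-2)/[(1)·(-4)·(-5)] = 2/5
L_2(1) = (4)·(3)·(-2)/[(5)·(4)·(-1)] = 6/5
L_3(1) = (4)·(3)·(-1)/[(6)·(5)·(1)] = -2/5
Sum: 55·(-1/5) + 20·(2/5) + 0 + (-5)·(-2/5) = -1

-1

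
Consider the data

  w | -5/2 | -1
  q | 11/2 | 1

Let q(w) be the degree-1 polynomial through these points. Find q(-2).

4

Evaluate each Lagrange basis at w = -2:
L_0(-2) = (-1)/[(-3/2)] = 2/3
L_1(-2) = (1/2)/[(3/2)] = 1/3
Sum: 11/2·(2/3) + 1·(1/3) = 4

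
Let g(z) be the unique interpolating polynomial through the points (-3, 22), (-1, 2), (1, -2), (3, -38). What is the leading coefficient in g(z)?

Build the Lagrange basis polynomials:
L_0(z) = (z + 1)(z - 1)(z - 3) / [-48] = -(1/48)z^3 + (1/16)z^2 + (1/48)z - 1/16
L_1(z) = (z + 3)(z - 1)(z - 3) / [16] = (1/16)z^3 - (1/16)z^2 - (9/16)z + 9/16
L_2(z) = (z + 3)(z + 1)(z - 3) / [-16] = -(1/16)z^3 - (1/16)z^2 + (9/16)z + 9/16
L_3(z) = (z + 3)(z + 1)(z - 1) / [48] = (1/48)z^3 + (1/16)z^2 - (1/48)z - 1/16
g(z) = 22·L_0 + 2·L_1 + (-2)·L_2 + (-38)·L_3
Only the coefficient of z^3 is needed; take it from each L_i and combine:
22·(-1/48) + 2·(1/16) + (-2)·(-1/16) + (-38)·(1/48) = -1

-1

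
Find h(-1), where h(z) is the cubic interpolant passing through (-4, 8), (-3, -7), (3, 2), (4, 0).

Evaluate each Lagrange basis at z = -1:
L_0(-1) = (2)·(-4)·(-5)/[(-1)·(-7)·(-8)] = -5/7
L_1(-1) = (3)·(-4)·(-5)/[(1)·(-6)·(-7)] = 10/7
L_2(-1) = (3)·(2)·(-5)/[(7)·(6)·(-1)] = 5/7
L_3(-1) = (3)·(2)·(-4)/[(8)·(7)·(1)] = -3/7
Sum: 8·(-5/7) + (-7)·(10/7) + 2·(5/7) + 0 = -100/7

-100/7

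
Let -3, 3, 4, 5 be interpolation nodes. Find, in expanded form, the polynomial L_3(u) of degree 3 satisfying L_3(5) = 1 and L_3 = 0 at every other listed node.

L_3(u) = (1/16)u^3 - (1/4)u^2 - (9/16)u + 9/4

L_3(u) = (u + 3)(u - 3)(u - 4) / [(8)·(2)·(1)]
       = (u^3 - 4u^2 - 9u + 36) / (16)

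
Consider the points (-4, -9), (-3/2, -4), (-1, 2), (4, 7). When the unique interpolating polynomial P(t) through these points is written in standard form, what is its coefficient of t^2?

-1

L_0(t) = (t + 3/2)(t + 1)(t - 4) / [-60] = -(1/60)t^3 + (1/40)t^2 + (17/120)t + 1/10
L_1(t) = (t + 4)(t + 1)(t - 4) / [55/8] = (8/55)t^3 + (8/55)t^2 - (128/55)t - 128/55
L_2(t) = (t + 4)(t + 3/2)(t - 4) / [-15/2] = -(2/15)t^3 - (1/5)t^2 + (32/15)t + 16/5
L_3(t) = (t + 4)(t + 3/2)(t + 1) / [220] = (1/220)t^3 + (13/440)t^2 + (23/440)t + 3/110
P(t) = (-9)·L_0 + (-4)·L_1 + 2·L_2 + 7·L_3
Only the coefficient of t^2 is needed; take it from each L_i and combine:
(-9)·(1/40) + (-4)·(8/55) + 2·(-1/5) + 7·(13/440) = -1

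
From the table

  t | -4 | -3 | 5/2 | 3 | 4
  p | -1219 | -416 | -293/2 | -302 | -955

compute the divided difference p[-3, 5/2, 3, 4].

-24

p[-3,5/2] = (-293/2 - (-416)) / (5/2 - (-3)) = 49
p[5/2,3] = (-302 - (-293/2)) / (3 - 5/2) = -311
p[3,4] = (-955 - (-302)) / (4 - 3) = -653
p[-3,5/2,3] = (-311 - 49) / (3 - (-3)) = -60
p[5/2,3,4] = (-653 - (-311)) / (4 - 5/2) = -228
p[-3,5/2,3,4] = (-228 - (-60)) / (4 - (-3)) = -24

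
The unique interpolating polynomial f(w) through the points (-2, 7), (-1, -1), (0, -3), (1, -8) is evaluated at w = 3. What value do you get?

Evaluate each Lagrange basis at w = 3:
L_0(3) = (4)·(3)·(2)/[(-1)·(-2)·(-3)] = -4
L_1(3) = (5)·(3)·(2)/[(1)·(-1)·(-2)] = 15
L_2(3) = (5)·(4)·(2)/[(2)·(1)·(-1)] = -20
L_3(3) = (5)·(4)·(3)/[(3)·(2)·(1)] = 10
Sum: 7·(-4) + (-1)·(15) + (-3)·(-20) + (-8)·(10) = -63

-63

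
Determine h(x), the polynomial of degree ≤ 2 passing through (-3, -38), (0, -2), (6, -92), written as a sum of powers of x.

h(x) = -3x^2 + 3x - 2

Build the Lagrange basis polynomials:
L_0(x) = x(x - 6) / [27] = (1/27)x^2 - (2/9)x
L_1(x) = (x + 3)(x - 6) / [-18] = -(1/18)x^2 + (1/6)x + 1
L_2(x) = (x + 3)x / [54] = (1/54)x^2 + (1/18)x
h(x) = (-38)·L_0 + (-2)·L_1 + (-92)·L_2
  (-38)·L_0(x) = -(38/27)x^2 + (76/9)x
  (-2)·L_1(x) = (1/9)x^2 - (1/3)x - 2
  (-92)·L_2(x) = -(46/27)x^2 - (46/9)x
Adding term by term: -3x^2 + 3x - 2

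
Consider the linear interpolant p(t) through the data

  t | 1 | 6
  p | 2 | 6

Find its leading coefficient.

Build the Lagrange basis polynomials:
L_0(t) = (t - 6) / [-5] = -(1/5)t + 6/5
L_1(t) = (t - 1) / [5] = (1/5)t - 1/5
p(t) = 2·L_0 + 6·L_1
Only the coefficient of t is needed; take it from each L_i and combine:
2·(-1/5) + 6·(1/5) = 4/5

4/5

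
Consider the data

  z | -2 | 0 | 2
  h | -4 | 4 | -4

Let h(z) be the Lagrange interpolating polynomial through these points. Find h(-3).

-14

Evaluate each Lagrange basis at z = -3:
L_0(-3) = (-3)·(-5)/[(-2)·(-4)] = 15/8
L_1(-3) = (-1)·(-5)/[(2)·(-2)] = -5/4
L_2(-3) = (-1)·(-3)/[(4)·(2)] = 3/8
Sum: (-4)·(15/8) + 4·(-5/4) + (-4)·(3/8) = -14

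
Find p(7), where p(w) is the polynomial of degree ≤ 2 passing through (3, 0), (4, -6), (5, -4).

L_0(7) = (3)·(2)/[(-1)·(-2)] = 3
L_1(7) = (4)·(2)/[(1)·(-1)] = -8
L_2(7) = (4)·(3)/[(2)·(1)] = 6
Sum: 0 + (-6)·(-8) + (-4)·(6) = 24

24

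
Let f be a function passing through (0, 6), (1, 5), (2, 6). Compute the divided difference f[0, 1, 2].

1

f[0,1] = (5 - 6) / (1 - 0) = -1
f[1,2] = (6 - 5) / (2 - 1) = 1
f[0,1,2] = (1 - (-1)) / (2 - 0) = 1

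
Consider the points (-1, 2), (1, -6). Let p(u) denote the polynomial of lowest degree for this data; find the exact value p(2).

L_0(2) = (1)/[(-2)] = -1/2
L_1(2) = (3)/[(2)] = 3/2
Sum: 2·(-1/2) + (-6)·(3/2) = -10

-10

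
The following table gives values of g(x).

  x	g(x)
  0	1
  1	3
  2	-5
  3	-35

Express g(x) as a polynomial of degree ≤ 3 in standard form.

g(x) = -2x^3 + x^2 + 3x + 1

Build the Lagrange basis polynomials:
L_0(x) = (x - 1)(x - 2)(x - 3) / [-6] = -(1/6)x^3 + x^2 - (11/6)x + 1
L_1(x) = x(x - 2)(x - 3) / [2] = (1/2)x^3 - (5/2)x^2 + 3x
L_2(x) = x(x - 1)(x - 3) / [-2] = -(1/2)x^3 + 2x^2 - (3/2)x
L_3(x) = x(x - 1)(x - 2) / [6] = (1/6)x^3 - (1/2)x^2 + (1/3)x
g(x) = 1·L_0 + 3·L_1 + (-5)·L_2 + (-35)·L_3
  1·L_0(x) = -(1/6)x^3 + x^2 - (11/6)x + 1
  3·L_1(x) = (3/2)x^3 - (15/2)x^2 + 9x
  (-5)·L_2(x) = (5/2)x^3 - 10x^2 + (15/2)x
  (-35)·L_3(x) = -(35/6)x^3 + (35/2)x^2 - (35/3)x
Adding term by term: -2x^3 + x^2 + 3x + 1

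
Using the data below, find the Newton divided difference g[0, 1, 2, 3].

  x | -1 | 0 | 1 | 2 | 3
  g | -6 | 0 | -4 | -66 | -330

g[0,1] = (-4 - 0) / (1 - 0) = -4
g[1,2] = (-66 - (-4)) / (2 - 1) = -62
g[2,3] = (-330 - (-66)) / (3 - 2) = -264
g[0,1,2] = (-62 - (-4)) / (2 - 0) = -29
g[1,2,3] = (-264 - (-62)) / (3 - 1) = -101
g[0,1,2,3] = (-101 - (-29)) / (3 - 0) = -24

-24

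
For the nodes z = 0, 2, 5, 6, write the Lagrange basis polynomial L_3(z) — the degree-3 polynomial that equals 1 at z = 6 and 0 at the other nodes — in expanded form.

L_3(z) = z(z - 2)(z - 5) / [(6)·(4)·(1)]
       = (z^3 - 7z^2 + 10z) / (24)

L_3(z) = (1/24)z^3 - (7/24)z^2 + (5/12)z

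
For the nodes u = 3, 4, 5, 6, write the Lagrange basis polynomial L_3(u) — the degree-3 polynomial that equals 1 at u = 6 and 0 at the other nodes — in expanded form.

L_3(u) = (1/6)u^3 - 2u^2 + (47/6)u - 10

L_3(u) = (u - 3)(u - 4)(u - 5) / [(3)·(2)·(1)]
       = (u^3 - 12u^2 + 47u - 60) / (6)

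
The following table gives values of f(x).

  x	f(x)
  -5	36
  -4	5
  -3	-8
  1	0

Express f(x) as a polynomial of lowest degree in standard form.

L_0(x) = (x + 4)(x + 3)(x - 1) / [-12] = -(1/12)x^3 - (1/2)x^2 - (5/12)x + 1
L_1(x) = (x + 5)(x + 3)(x - 1) / [5] = (1/5)x^3 + (7/5)x^2 + (7/5)x - 3
L_2(x) = (x + 5)(x + 4)(x - 1) / [-8] = -(1/8)x^3 - x^2 - (11/8)x + 5/2
L_3(x) = (x + 5)(x + 4)(x + 3) / [120] = (1/120)x^3 + (1/10)x^2 + (47/120)x + 1/2
f(x) = 36·L_0 + 5·L_1 + (-8)·L_2 + 0·L_3
  36·L_0(x) = -3x^3 - 18x^2 - 15x + 36
  5·L_1(x) = x^3 + 7x^2 + 7x - 15
  (-8)·L_2(x) = x^3 + 8x^2 + 11x - 20
  0·L_3(x) = 0
Adding term by term: -x^3 - 3x^2 + 3x + 1

f(x) = -x^3 - 3x^2 + 3x + 1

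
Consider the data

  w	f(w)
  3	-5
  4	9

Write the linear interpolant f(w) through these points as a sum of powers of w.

L_0(w) = (w - 4) / [-1] = -w + 4
L_1(w) = (w - 3) / [1] = w - 3
f(w) = (-5)·L_0 + 9·L_1
  (-5)·L_0(w) = 5w - 20
  9·L_1(w) = 9w - 27
Adding term by term: 14w - 47

f(w) = 14w - 47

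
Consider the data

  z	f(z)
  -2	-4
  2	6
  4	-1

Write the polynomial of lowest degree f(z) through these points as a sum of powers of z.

f(z) = -z^2 + (5/2)z + 5

Newton's divided differences:
f[-2,2] = (6 - (-4)) / (2 - (-2)) = 5/2
f[2,4] = (-1 - 6) / (4 - 2) = -7/2
f[-2,2,4] = (-7/2 - 5/2) / (4 - (-2)) = -1
f(z) = -4 + (5/2)·(z + 2) + (-1)·(z + 2)(z - 2)
Expanding: f(z) = -z^2 + (5/2)z + 5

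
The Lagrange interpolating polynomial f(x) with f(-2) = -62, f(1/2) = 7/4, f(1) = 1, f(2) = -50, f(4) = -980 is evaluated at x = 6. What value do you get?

-5094

Evaluate each Lagrange basis at x = 6:
L_0(6) = (11/2)·(5)·(4)·(2)/[(-5/2)·(-3)·(-4)·(-6)] = 11/9
L_1(6) = (8)·(5)·(4)·(2)/[(5/2)·(-1/2)·(-3/2)·(-7/2)] = -1024/21
L_2(6) = (8)·(11/2)·(4)·(2)/[(3)·(1/2)·(-1)·(-3)] = 704/9
L_3(6) = (8)·(11/2)·(5)·(2)/[(4)·(3/2)·(1)·(-2)] = -110/3
L_4(6) = (8)·(11/2)·(5)·(4)/[(6)·(7/2)·(3)·(2)] = 440/63
Sum: (-62)·(11/9) + 7/4·(-1024/21) + 1·(704/9) + (-50)·(-110/3) + (-980)·(440/63) = -5094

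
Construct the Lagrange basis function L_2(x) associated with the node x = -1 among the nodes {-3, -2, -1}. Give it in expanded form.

L_2(x) = (x + 3)(x + 2) / [(2)·(1)]
       = (x^2 + 5x + 6) / (2)

L_2(x) = (1/2)x^2 + (5/2)x + 3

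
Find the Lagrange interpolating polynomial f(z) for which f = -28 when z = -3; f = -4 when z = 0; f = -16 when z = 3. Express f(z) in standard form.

Build the Lagrange basis polynomials:
L_0(z) = z(z - 3) / [18] = (1/18)z^2 - (1/6)z
L_1(z) = (z + 3)(z - 3) / [-9] = -(1/9)z^2 + 1
L_2(z) = (z + 3)z / [18] = (1/18)z^2 + (1/6)z
f(z) = (-28)·L_0 + (-4)·L_1 + (-16)·L_2
  (-28)·L_0(z) = -(14/9)z^2 + (14/3)z
  (-4)·L_1(z) = (4/9)z^2 - 4
  (-16)·L_2(z) = -(8/9)z^2 - (8/3)z
Adding term by term: -2z^2 + 2z - 4

f(z) = -2z^2 + 2z - 4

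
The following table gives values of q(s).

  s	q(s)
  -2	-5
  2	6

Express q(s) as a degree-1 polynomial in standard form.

Build the Lagrange basis polynomials:
L_0(s) = (s - 2) / [-4] = -(1/4)s + 1/2
L_1(s) = (s + 2) / [4] = (1/4)s + 1/2
q(s) = (-5)·L_0 + 6·L_1
  (-5)·L_0(s) = (5/4)s - 5/2
  6·L_1(s) = (3/2)s + 3
Adding term by term: (11/4)s + 1/2

q(s) = (11/4)s + 1/2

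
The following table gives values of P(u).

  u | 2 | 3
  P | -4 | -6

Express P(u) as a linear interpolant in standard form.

L_0(u) = (u - 3) / [-1] = -u + 3
L_1(u) = (u - 2) / [1] = u - 2
P(u) = (-4)·L_0 + (-6)·L_1
  (-4)·L_0(u) = 4u - 12
  (-6)·L_1(u) = -6u + 12
Adding term by term: -2u

P(u) = -2u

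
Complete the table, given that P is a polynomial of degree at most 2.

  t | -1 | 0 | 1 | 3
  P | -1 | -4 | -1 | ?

The 3 known values determine P uniquely (degree ≤ 2).
Evaluate each Lagrange basis at t = 3:
L_0(3) = (3)·(2)/[(-1)·(-2)] = 3
L_1(3) = (4)·(2)/[(1)·(-1)] = -8
L_2(3) = (4)·(3)/[(2)·(1)] = 6
Sum: (-1)·(3) + (-4)·(-8) + (-1)·(6) = 23

23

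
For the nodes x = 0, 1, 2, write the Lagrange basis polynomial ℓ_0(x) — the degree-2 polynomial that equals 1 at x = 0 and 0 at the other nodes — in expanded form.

ℓ_0(x) = (x - 1)(x - 2) / [(-1)·(-2)]
       = (x^2 - 3x + 2) / (2)

ℓ_0(x) = (1/2)x^2 - (3/2)x + 1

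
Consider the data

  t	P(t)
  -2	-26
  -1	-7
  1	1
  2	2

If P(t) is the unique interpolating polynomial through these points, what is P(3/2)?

9/8

Using Newton's divided-difference form:
P[-2,-1] = (-7 - (-26)) / (-1 - (-2)) = 19
P[-1,1] = (1 - (-7)) / (1 - (-1)) = 4
P[1,2] = (2 - 1) / (2 - 1) = 1
P[-2,-1,1] = (4 - 19) / (1 - (-2)) = -5
P[-1,1,2] = (1 - 4) / (2 - (-1)) = -1
P[-2,-1,1,2] = (-1 - (-5)) / (2 - (-2)) = 1
P(3/2) = -26 + 19·(7/2) + (-5)·(7/2)·(5/2) + 1·(7/2)·(5/2)·(1/2) = 9/8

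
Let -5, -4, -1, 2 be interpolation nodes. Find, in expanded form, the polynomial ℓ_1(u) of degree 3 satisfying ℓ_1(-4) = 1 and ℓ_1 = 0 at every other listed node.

ℓ_1(u) = (u + 5)(u + 1)(u - 2) / [(1)·(-3)·(-6)]
       = (u^3 + 4u^2 - 7u - 10) / (18)

ℓ_1(u) = (1/18)u^3 + (2/9)u^2 - (7/18)u - 5/9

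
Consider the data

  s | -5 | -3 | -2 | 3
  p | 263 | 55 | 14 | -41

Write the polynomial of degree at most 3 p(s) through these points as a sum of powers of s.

L_0(s) = (s + 3)(s + 2)(s - 3) / [-48] = -(1/48)s^3 - (1/24)s^2 + (3/16)s + 3/8
L_1(s) = (s + 5)(s + 2)(s - 3) / [12] = (1/12)s^3 + (1/3)s^2 - (11/12)s - 5/2
L_2(s) = (s + 5)(s + 3)(s - 3) / [-15] = -(1/15)s^3 - (1/3)s^2 + (3/5)s + 3
L_3(s) = (s + 5)(s + 3)(s + 2) / [240] = (1/240)s^3 + (1/24)s^2 + (31/240)s + 1/8
p(s) = 263·L_0 + 55·L_1 + 14·L_2 + (-41)·L_3
  263·L_0(s) = -(263/48)s^3 - (263/24)s^2 + (789/16)s + 789/8
  55·L_1(s) = (55/12)s^3 + (55/3)s^2 - (605/12)s - 275/2
  14·L_2(s) = -(14/15)s^3 - (14/3)s^2 + (42/5)s + 42
  (-41)·L_3(s) = -(41/240)s^3 - (41/24)s^2 - (1271/240)s - 41/8
Adding term by term: -2s^3 + s^2 + 2s - 2

p(s) = -2s^3 + s^2 + 2s - 2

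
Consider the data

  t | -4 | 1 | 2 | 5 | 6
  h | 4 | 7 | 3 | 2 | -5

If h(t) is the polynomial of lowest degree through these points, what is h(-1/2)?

2543/144

L_0(-1/2) = (-3/2)·(-5/2)·(-11/2)·(-13/2)/[(-5)·(-6)·(-9)·(-10)] = 143/2880
L_1(-1/2) = (7/2)·(-5/2)·(-11/2)·(-13/2)/[(5)·(-1)·(-4)·(-5)] = 1001/320
L_2(-1/2) = (7/2)·(-3/2)·(-11/2)·(-13/2)/[(6)·(1)·(-3)·(-4)] = -1001/384
L_3(-1/2) = (7/2)·(-3/2)·(-5/2)·(-13/2)/[(9)·(4)·(3)·(-1)] = 455/576
L_4(-1/2) = (7/2)·(-3/2)·(-5/2)·(-11/2)/[(10)·(5)·(4)·(1)] = -231/640
Sum: 4·(143/2880) + 7·(1001/320) + 3·(-1001/384) + 2·(455/576) + (-5)·(-231/640) = 2543/144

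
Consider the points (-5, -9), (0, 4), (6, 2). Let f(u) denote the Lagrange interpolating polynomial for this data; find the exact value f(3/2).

Evaluate each Lagrange basis at u = 3/2:
L_0(3/2) = (3/2)·(-9/2)/[(-5)·(-11)] = -27/220
L_1(3/2) = (13/2)·(-9/2)/[(5)·(-6)] = 39/40
L_2(3/2) = (13/2)·(3/2)/[(11)·(6)] = 13/88
Sum: (-9)·(-27/220) + 4·(39/40) + 2·(13/88) = 53/10

53/10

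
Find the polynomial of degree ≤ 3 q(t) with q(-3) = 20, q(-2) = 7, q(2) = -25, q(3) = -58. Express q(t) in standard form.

Build the Lagrange basis polynomials:
L_0(t) = (t + 2)(t - 2)(t - 3) / [-30] = -(1/30)t^3 + (1/10)t^2 + (2/15)t - 2/5
L_1(t) = (t + 3)(t - 2)(t - 3) / [20] = (1/20)t^3 - (1/10)t^2 - (9/20)t + 9/10
L_2(t) = (t + 3)(t + 2)(t - 3) / [-20] = -(1/20)t^3 - (1/10)t^2 + (9/20)t + 9/10
L_3(t) = (t + 3)(t + 2)(t - 2) / [30] = (1/30)t^3 + (1/10)t^2 - (2/15)t - 2/5
q(t) = 20·L_0 + 7·L_1 + (-25)·L_2 + (-58)·L_3
  20·L_0(t) = -(2/3)t^3 + 2t^2 + (8/3)t - 8
  7·L_1(t) = (7/20)t^3 - (7/10)t^2 - (63/20)t + 63/10
  (-25)·L_2(t) = (5/4)t^3 + (5/2)t^2 - (45/4)t - 45/2
  (-58)·L_3(t) = -(29/15)t^3 - (29/5)t^2 + (116/15)t + 116/5
Adding term by term: -t^3 - 2t^2 - 4t - 1

q(t) = -t^3 - 2t^2 - 4t - 1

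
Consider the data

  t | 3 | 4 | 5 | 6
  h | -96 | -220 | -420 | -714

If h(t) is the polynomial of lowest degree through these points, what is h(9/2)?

-2475/8

L_0(9/2) = (1/2)·(-1/2)·(-3/2)/[(-1)·(-2)·(-3)] = -1/16
L_1(9/2) = (3/2)·(-1/2)·(-3/2)/[(1)·(-1)·(-2)] = 9/16
L_2(9/2) = (3/2)·(1/2)·(-3/2)/[(2)·(1)·(-1)] = 9/16
L_3(9/2) = (3/2)·(1/2)·(-1/2)/[(3)·(2)·(1)] = -1/16
Sum: (-96)·(-1/16) + (-220)·(9/16) + (-420)·(9/16) + (-714)·(-1/16) = -2475/8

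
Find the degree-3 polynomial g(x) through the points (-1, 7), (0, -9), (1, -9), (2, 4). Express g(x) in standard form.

Build the Lagrange basis polynomials:
L_0(x) = x(x - 1)(x - 2) / [-6] = -(1/6)x^3 + (1/2)x^2 - (1/3)x
L_1(x) = (x + 1)(x - 1)(x - 2) / [2] = (1/2)x^3 - x^2 - (1/2)x + 1
L_2(x) = (x + 1)x(x - 2) / [-2] = -(1/2)x^3 + (1/2)x^2 + x
L_3(x) = (x + 1)x(x - 1) / [6] = (1/6)x^3 - (1/6)x
g(x) = 7·L_0 + (-9)·L_1 + (-9)·L_2 + 4·L_3
  7·L_0(x) = -(7/6)x^3 + (7/2)x^2 - (7/3)x
  (-9)·L_1(x) = -(9/2)x^3 + 9x^2 + (9/2)x - 9
  (-9)·L_2(x) = (9/2)x^3 - (9/2)x^2 - 9x
  4·L_3(x) = (2/3)x^3 - (2/3)x
Adding term by term: -(1/2)x^3 + 8x^2 - (15/2)x - 9

g(x) = -(1/2)x^3 + 8x^2 - (15/2)x - 9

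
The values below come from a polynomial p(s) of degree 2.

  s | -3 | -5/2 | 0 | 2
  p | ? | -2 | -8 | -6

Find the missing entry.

1/3

The 3 known values determine p uniquely (degree ≤ 2).
L_0(-3) = (-3)·(-5)/[(-5/2)·(-9/2)] = 4/3
L_1(-3) = (-1/2)·(-5)/[(5/2)·(-2)] = -1/2
L_2(-3) = (-1/2)·(-3)/[(9/2)·(2)] = 1/6
Sum: (-2)·(4/3) + (-8)·(-1/2) + (-6)·(1/6) = 1/3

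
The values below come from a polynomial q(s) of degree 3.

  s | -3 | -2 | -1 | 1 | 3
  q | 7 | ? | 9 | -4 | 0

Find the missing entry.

95/8

The 4 known values determine q uniquely (degree ≤ 3).
L_0(-2) = (-1)·(-3)·(-5)/[(-2)·(-4)·(-6)] = 5/16
L_1(-2) = (1)·(-3)·(-5)/[(2)·(-2)·(-4)] = 15/16
L_2(-2) = (1)·(-1)·(-5)/[(4)·(2)·(-2)] = -5/16
L_3(-2) = (1)·(-1)·(-3)/[(6)·(4)·(2)] = 1/16
Sum: 7·(5/16) + 9·(15/16) + (-4)·(-5/16) + 0 = 95/8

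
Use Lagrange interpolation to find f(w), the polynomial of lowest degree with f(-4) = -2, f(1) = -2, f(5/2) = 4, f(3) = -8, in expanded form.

f(w) = -(190/91)w^3 - (3/7)w^2 + (181/7)w - 2306/91

L_0(w) = (w - 1)(w - 5/2)(w - 3) / [-455/2] = -(2/455)w^3 + (1/35)w^2 - (2/35)w + 3/91
L_1(w) = (w + 4)(w - 5/2)(w - 3) / [15] = (1/15)w^3 - (1/10)w^2 - (29/30)w + 2
L_2(w) = (w + 4)(w - 1)(w - 3) / [-39/8] = -(8/39)w^3 + (8/3)w - 32/13
L_3(w) = (w + 4)(w - 1)(w - 5/2) / [7] = (1/7)w^3 + (1/14)w^2 - (23/14)w + 10/7
f(w) = (-2)·L_0 + (-2)·L_1 + 4·L_2 + (-8)·L_3
  (-2)·L_0(w) = (4/455)w^3 - (2/35)w^2 + (4/35)w - 6/91
  (-2)·L_1(w) = -(2/15)w^3 + (1/5)w^2 + (29/15)w - 4
  4·L_2(w) = -(32/39)w^3 + (32/3)w - 128/13
  (-8)·L_3(w) = -(8/7)w^3 - (4/7)w^2 + (92/7)w - 80/7
Adding term by term: -(190/91)w^3 - (3/7)w^2 + (181/7)w - 2306/91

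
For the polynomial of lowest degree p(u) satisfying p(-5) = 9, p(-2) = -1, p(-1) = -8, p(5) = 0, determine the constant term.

L_0(u) = (u + 2)(u + 1)(u - 5) / [-120] = -(1/120)u^3 + (1/60)u^2 + (13/120)u + 1/12
L_1(u) = (u + 5)(u + 1)(u - 5) / [21] = (1/21)u^3 + (1/21)u^2 - (25/21)u - 25/21
L_2(u) = (u + 5)(u + 2)(u - 5) / [-24] = -(1/24)u^3 - (1/12)u^2 + (25/24)u + 25/12
L_3(u) = (u + 5)(u + 2)(u + 1) / [420] = (1/420)u^3 + (2/105)u^2 + (17/420)u + 1/42
p(u) = 9·L_0 + (-1)·L_1 + (-8)·L_2 + 0·L_3
Only the constant term is needed; take it from each L_i and combine:
9·(1/12) + (-1)·(-25/21) + (-8)·(25/12) + 0·(1/42) = -1237/84

-1237/84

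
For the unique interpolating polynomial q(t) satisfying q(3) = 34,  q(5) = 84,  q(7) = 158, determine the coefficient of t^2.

Build the Lagrange basis polynomials:
L_0(t) = (t - 5)(t - 7) / [8] = (1/8)t^2 - (3/2)t + 35/8
L_1(t) = (t - 3)(t - 7) / [-4] = -(1/4)t^2 + (5/2)t - 21/4
L_2(t) = (t - 3)(t - 5) / [8] = (1/8)t^2 - t + 15/8
q(t) = 34·L_0 + 84·L_1 + 158·L_2
Only the coefficient of t^2 is needed; take it from each L_i and combine:
34·(1/8) + 84·(-1/4) + 158·(1/8) = 3

3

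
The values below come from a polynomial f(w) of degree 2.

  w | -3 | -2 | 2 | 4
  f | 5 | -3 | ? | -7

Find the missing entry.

-295/21

The 3 known values determine f uniquely (degree ≤ 2).
Evaluate each Lagrange basis at w = 2:
L_0(2) = (4)·(-2)/[(-1)·(-7)] = -8/7
L_1(2) = (5)·(-2)/[(1)·(-6)] = 5/3
L_2(2) = (5)·(4)/[(7)·(6)] = 10/21
Sum: 5·(-8/7) + (-3)·(5/3) + (-7)·(10/21) = -295/21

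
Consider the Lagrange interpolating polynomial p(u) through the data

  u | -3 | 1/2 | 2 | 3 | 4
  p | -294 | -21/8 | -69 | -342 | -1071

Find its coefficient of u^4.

L_0(u) = (u - 1/2)(u - 2)(u - 3)(u - 4) / [735] = (1/735)u^4 - (19/1470)u^3 + (61/1470)u^2 - (37/735)u + 4/245
L_1(u) = (u + 3)(u - 2)(u - 3)(u - 4) / [-735/16] = -(16/735)u^4 + (32/245)u^3 + (16/735)u^2 - (288/245)u + 384/245
L_2(u) = (u + 3)(u - 1/2)(u - 3)(u - 4) / [15] = (1/15)u^4 - (3/10)u^3 - (7/15)u^2 + (27/10)u - 6/5
L_3(u) = (u + 3)(u - 1/2)(u - 2)(u - 4) / [-15] = -(1/15)u^4 + (7/30)u^3 + (17/30)u^2 - (29/15)u + 4/5
L_4(u) = (u + 3)(u - 1/2)(u - 2)(u - 3) / [49] = (1/49)u^4 - (5/98)u^3 - (8/49)u^2 + (45/98)u - 9/49
p(u) = (-294)·L_0 + (-21/8)·L_1 + (-69)·L_2 + (-342)·L_3 + (-1071)·L_4
Only the coefficient of u^4 is needed; take it from each L_i and combine:
(-294)·(1/735) + (-21/8)·(-16/735) + (-69)·(1/15) + (-342)·(-1/15) + (-1071)·(1/49) = -4

-4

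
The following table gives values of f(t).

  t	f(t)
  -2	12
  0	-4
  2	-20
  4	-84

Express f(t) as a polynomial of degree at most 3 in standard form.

Newton's divided differences:
f[-2,0] = (-4 - 12) / (0 - (-2)) = -8
f[0,2] = (-20 - (-4)) / (2 - 0) = -8
f[2,4] = (-84 - (-20)) / (4 - 2) = -32
f[-2,0,2] = (-8 - (-8)) / (2 - (-2)) = 0
f[0,2,4] = (-32 - (-8)) / (4 - 0) = -6
f[-2,0,2,4] = (-6 - 0) / (4 - (-2)) = -1
f(t) = 12 + (-8)·(t + 2) + (-1)·(t + 2)t(t - 2)
Expanding: f(t) = -t^3 - 4t - 4

f(t) = -t^3 - 4t - 4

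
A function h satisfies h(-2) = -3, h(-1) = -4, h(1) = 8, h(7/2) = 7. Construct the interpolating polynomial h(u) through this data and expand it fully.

h(u) = -(338/495)u^3 + (479/495)u^2 + (3308/495)u + 511/495

Newton's divided differences:
h[-2,-1] = (-4 - (-3)) / (-1 - (-2)) = -1
h[-1,1] = (8 - (-4)) / (1 - (-1)) = 6
h[1,7/2] = (7 - 8) / (7/2 - 1) = -2/5
h[-2,-1,1] = (6 - (-1)) / (1 - (-2)) = 7/3
h[-1,1,7/2] = (-2/5 - 6) / (7/2 - (-1)) = -64/45
h[-2,-1,1,7/2] = (-64/45 - 7/3) / (7/2 - (-2)) = -338/495
h(u) = -3 + (-1)·(u + 2) + (7/3)·(u + 2)(u + 1) + (-338/495)·(u + 2)(u + 1)(u - 1)
Expanding: h(u) = -(338/495)u^3 + (479/495)u^2 + (3308/495)u + 511/495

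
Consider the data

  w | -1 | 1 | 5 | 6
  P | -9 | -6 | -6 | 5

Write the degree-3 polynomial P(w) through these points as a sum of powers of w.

Newton's divided differences:
P[-1,1] = (-6 - (-9)) / (1 - (-1)) = 3/2
P[1,5] = (-6 - (-6)) / (5 - 1) = 0
P[5,6] = (5 - (-6)) / (6 - 5) = 11
P[-1,1,5] = (0 - 3/2) / (5 - (-1)) = -1/4
P[1,5,6] = (11 - 0) / (6 - 1) = 11/5
P[-1,1,5,6] = (11/5 - (-1/4)) / (6 - (-1)) = 7/20
P(w) = -9 + (3/2)·(w + 1) + (-1/4)·(w + 1)(w - 1) + (7/20)·(w + 1)(w - 1)(w - 5)
Expanding: P(w) = (7/20)w^3 - 2w^2 + (23/20)w - 11/2

P(w) = (7/20)w^3 - 2w^2 + (23/20)w - 11/2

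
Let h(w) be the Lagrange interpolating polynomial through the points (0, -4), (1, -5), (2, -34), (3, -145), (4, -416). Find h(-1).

-1

Evaluate each Lagrange basis at w = -1:
L_0(-1) = (-2)·(-3)·(-4)·(-5)/[(-1)·(-2)·(-3)·(-4)] = 5
L_1(-1) = (-1)·(-3)·(-4)·(-5)/[(1)·(-1)·(-2)·(-3)] = -10
L_2(-1) = (-1)·(-2)·(-4)·(-5)/[(2)·(1)·(-1)·(-2)] = 10
L_3(-1) = (-1)·(-2)·(-3)·(-5)/[(3)·(2)·(1)·(-1)] = -5
L_4(-1) = (-1)·(-2)·(-3)·(-4)/[(4)·(3)·(2)·(1)] = 1
Sum: (-4)·(5) + (-5)·(-10) + (-34)·(10) + (-145)·(-5) + (-416)·(1) = -1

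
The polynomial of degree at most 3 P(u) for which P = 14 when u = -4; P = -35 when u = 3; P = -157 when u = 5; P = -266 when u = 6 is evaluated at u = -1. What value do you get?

Evaluate each Lagrange basis at u = -1:
L_0(-1) = (-4)·(-6)·(-7)/[(-7)·(-9)·(-10)] = 4/15
L_1(-1) = (3)·(-6)·(-7)/[(7)·(-2)·(-3)] = 3
L_2(-1) = (3)·(-4)·(-7)/[(9)·(2)·(-1)] = -14/3
L_3(-1) = (3)·(-4)·(-6)/[(10)·(3)·(1)] = 12/5
Sum: 14·(4/15) + (-35)·(3) + (-157)·(-14/3) + (-266)·(12/5) = -7

-7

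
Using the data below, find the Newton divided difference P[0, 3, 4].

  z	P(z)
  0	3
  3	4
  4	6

P[0,3] = (4 - 3) / (3 - 0) = 1/3
P[3,4] = (6 - 4) / (4 - 3) = 2
P[0,3,4] = (2 - 1/3) / (4 - 0) = 5/12

5/12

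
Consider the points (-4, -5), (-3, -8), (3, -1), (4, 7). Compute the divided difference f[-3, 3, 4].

41/42

f[-3,3] = (-1 - (-8)) / (3 - (-3)) = 7/6
f[3,4] = (7 - (-1)) / (4 - 3) = 8
f[-3,3,4] = (8 - 7/6) / (4 - (-3)) = 41/42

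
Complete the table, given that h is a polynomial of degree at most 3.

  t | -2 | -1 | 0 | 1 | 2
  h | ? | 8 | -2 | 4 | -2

62

The 4 known values determine h uniquely (degree ≤ 3).
Evaluate each Lagrange basis at t = -2:
L_0(-2) = (-2)·(-3)·(-4)/[(-1)·(-2)·(-3)] = 4
L_1(-2) = (-1)·(-3)·(-4)/[(1)·(-1)·(-2)] = -6
L_2(-2) = (-1)·(-2)·(-4)/[(2)·(1)·(-1)] = 4
L_3(-2) = (-1)·(-2)·(-3)/[(3)·(2)·(1)] = -1
Sum: 8·(4) + (-2)·(-6) + 4·(4) + (-2)·(-1) = 62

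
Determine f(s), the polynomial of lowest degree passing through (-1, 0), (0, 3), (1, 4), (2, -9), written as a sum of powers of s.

f(s) = -2s^3 - s^2 + 4s + 3

Newton's divided differences:
f[-1,0] = (3 - 0) / (0 - (-1)) = 3
f[0,1] = (4 - 3) / (1 - 0) = 1
f[1,2] = (-9 - 4) / (2 - 1) = -13
f[-1,0,1] = (1 - 3) / (1 - (-1)) = -1
f[0,1,2] = (-13 - 1) / (2 - 0) = -7
f[-1,0,1,2] = (-7 - (-1)) / (2 - (-1)) = -2
f(s) = 3·(s + 1) + (-1)·(s + 1)s + (-2)·(s + 1)s(s - 1)
Expanding: f(s) = -2s^3 - s^2 + 4s + 3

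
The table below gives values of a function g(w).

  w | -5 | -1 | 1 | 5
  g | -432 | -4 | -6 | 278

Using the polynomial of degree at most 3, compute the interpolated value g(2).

Using Newton's divided-difference form:
g[-5,-1] = (-4 - (-432)) / (-1 - (-5)) = 107
g[-1,1] = (-6 - (-4)) / (1 - (-1)) = -1
g[1,5] = (278 - (-6)) / (5 - 1) = 71
g[-5,-1,1] = (-1 - 107) / (1 - (-5)) = -18
g[-1,1,5] = (71 - (-1)) / (5 - (-1)) = 12
g[-5,-1,1,5] = (12 - (-18)) / (5 - (-5)) = 3
g(2) = -432 + 107·(7) + (-18)·(7)·(3) + 3·(7)·(3)·(1) = 2

2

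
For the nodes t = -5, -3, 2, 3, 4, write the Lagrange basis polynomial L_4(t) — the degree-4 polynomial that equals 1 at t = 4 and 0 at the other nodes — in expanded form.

L_4(t) = (1/126)t^4 + (1/42)t^3 - (19/126)t^2 - (3/14)t + 5/7

L_4(t) = (t + 5)(t + 3)(t - 2)(t - 3) / [(9)·(7)·(2)·(1)]
       = (t^4 + 3t^3 - 19t^2 - 27t + 90) / (126)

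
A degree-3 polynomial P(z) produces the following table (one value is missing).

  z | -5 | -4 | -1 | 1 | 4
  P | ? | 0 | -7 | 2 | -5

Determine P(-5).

The 4 known values determine P uniquely (degree ≤ 3).
Evaluate each Lagrange basis at z = -5:
L_0(-5) = (-4)·(-6)·(-9)/[(-3)·(-5)·(-8)] = 9/5
L_1(-5) = (-1)·(-6)·(-9)/[(3)·(-2)·(-5)] = -9/5
L_2(-5) = (-1)·(-4)·(-9)/[(5)·(2)·(-3)] = 6/5
L_3(-5) = (-1)·(-4)·(-6)/[(8)·(5)·(3)] = -1/5
Sum: 0 + (-7)·(-9/5) + 2·(6/5) + (-5)·(-1/5) = 16

16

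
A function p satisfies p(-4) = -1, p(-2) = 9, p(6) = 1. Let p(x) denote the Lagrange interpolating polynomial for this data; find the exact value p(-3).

23/5

L_0(-3) = (-1)·(-9)/[(-2)·(-10)] = 9/20
L_1(-3) = (1)·(-9)/[(2)·(-8)] = 9/16
L_2(-3) = (1)·(-1)/[(10)·(8)] = -1/80
Sum: (-1)·(9/20) + 9·(9/16) + 1·(-1/80) = 23/5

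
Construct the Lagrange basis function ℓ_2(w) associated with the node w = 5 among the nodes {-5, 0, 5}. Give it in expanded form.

ℓ_2(w) = (1/50)w^2 + (1/10)w

ℓ_2(w) = (w + 5)w / [(10)·(5)]
       = (w^2 + 5w) / (50)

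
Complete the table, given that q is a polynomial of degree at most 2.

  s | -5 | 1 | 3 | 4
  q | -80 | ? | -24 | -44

-2

The 3 known values determine q uniquely (degree ≤ 2).
Evaluate each Lagrange basis at s = 1:
L_0(1) = (-2)·(-3)/[(-8)·(-9)] = 1/12
L_1(1) = (6)·(-3)/[(8)·(-1)] = 9/4
L_2(1) = (6)·(-2)/[(9)·(1)] = -4/3
Sum: (-80)·(1/12) + (-24)·(9/4) + (-44)·(-4/3) = -2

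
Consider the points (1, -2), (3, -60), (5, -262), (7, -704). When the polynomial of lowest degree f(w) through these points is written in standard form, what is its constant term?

Build the Lagrange basis polynomials:
L_0(w) = (w - 3)(w - 5)(w - 7) / [-48] = -(1/48)w^3 + (5/16)w^2 - (71/48)w + 35/16
L_1(w) = (w - 1)(w - 5)(w - 7) / [16] = (1/16)w^3 - (13/16)w^2 + (47/16)w - 35/16
L_2(w) = (w - 1)(w - 3)(w - 7) / [-16] = -(1/16)w^3 + (11/16)w^2 - (31/16)w + 21/16
L_3(w) = (w - 1)(w - 3)(w - 5) / [48] = (1/48)w^3 - (3/16)w^2 + (23/48)w - 5/16
f(w) = (-2)·L_0 + (-60)·L_1 + (-262)·L_2 + (-704)·L_3
Only the constant term is needed; take it from each L_i and combine:
(-2)·(35/16) + (-60)·(-35/16) + (-262)·(21/16) + (-704)·(-5/16) = 3

3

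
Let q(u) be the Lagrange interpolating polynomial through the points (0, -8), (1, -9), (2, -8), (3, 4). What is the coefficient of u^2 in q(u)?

Build the Lagrange basis polynomials:
L_0(u) = (u - 1)(u - 2)(u - 3) / [-6] = -(1/6)u^3 + u^2 - (11/6)u + 1
L_1(u) = u(u - 2)(u - 3) / [2] = (1/2)u^3 - (5/2)u^2 + 3u
L_2(u) = u(u - 1)(u - 3) / [-2] = -(1/2)u^3 + 2u^2 - (3/2)u
L_3(u) = u(u - 1)(u - 2) / [6] = (1/6)u^3 - (1/2)u^2 + (1/3)u
q(u) = (-8)·L_0 + (-9)·L_1 + (-8)·L_2 + 4·L_3
Only the coefficient of u^2 is needed; take it from each L_i and combine:
(-8)·(1) + (-9)·(-5/2) + (-8)·(2) + 4·(-1/2) = -7/2

-7/2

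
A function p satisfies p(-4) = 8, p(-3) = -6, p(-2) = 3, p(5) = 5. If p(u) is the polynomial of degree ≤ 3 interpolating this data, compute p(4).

Evaluate each Lagrange basis at u = 4:
L_0(4) = (7)·(6)·(-1)/[(-1)·(-2)·(-9)] = 7/3
L_1(4) = (8)·(6)·(-1)/[(1)·(-1)·(-8)] = -6
L_2(4) = (8)·(7)·(-1)/[(2)·(1)·(-7)] = 4
L_3(4) = (8)·(7)·(6)/[(9)·(8)·(7)] = 2/3
Sum: 8·(7/3) + (-6)·(-6) + 3·(4) + 5·(2/3) = 70

70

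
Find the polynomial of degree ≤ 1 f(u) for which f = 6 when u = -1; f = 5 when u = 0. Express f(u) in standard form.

Build the Lagrange basis polynomials:
L_0(u) = u / [-1] = -u
L_1(u) = (u + 1) / [1] = u + 1
f(u) = 6·L_0 + 5·L_1
  6·L_0(u) = -6u
  5·L_1(u) = 5u + 5
Adding term by term: -u + 5

f(u) = -u + 5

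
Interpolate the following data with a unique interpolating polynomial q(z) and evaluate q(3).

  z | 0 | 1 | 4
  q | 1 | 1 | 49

L_0(3) = (2)·(-1)/[(-1)·(-4)] = -1/2
L_1(3) = (3)·(-1)/[(1)·(-3)] = 1
L_2(3) = (3)·(2)/[(4)·(3)] = 1/2
Sum: 1·(-1/2) + 1·(1) + 49·(1/2) = 25

25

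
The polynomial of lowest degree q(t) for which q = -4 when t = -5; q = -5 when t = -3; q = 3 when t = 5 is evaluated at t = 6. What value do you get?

107/20

L_0(6) = (9)·(1)/[(-2)·(-10)] = 9/20
L_1(6) = (11)·(1)/[(2)·(-8)] = -11/16
L_2(6) = (11)·(9)/[(10)·(8)] = 99/80
Sum: (-4)·(9/20) + (-5)·(-11/16) + 3·(99/80) = 107/20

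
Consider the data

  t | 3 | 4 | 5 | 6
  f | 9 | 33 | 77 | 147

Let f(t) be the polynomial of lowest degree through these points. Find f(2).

Using Newton's divided-difference form:
f[3,4] = (33 - 9) / (4 - 3) = 24
f[4,5] = (77 - 33) / (5 - 4) = 44
f[5,6] = (147 - 77) / (6 - 5) = 70
f[3,4,5] = (44 - 24) / (5 - 3) = 10
f[4,5,6] = (70 - 44) / (6 - 4) = 13
f[3,4,5,6] = (13 - 10) / (6 - 3) = 1
f(2) = 9 + 24·(-1) + 10·(-1)·(-2) + 1·(-1)·(-2)·(-3) = -1

-1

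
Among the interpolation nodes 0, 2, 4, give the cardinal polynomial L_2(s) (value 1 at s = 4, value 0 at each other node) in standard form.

L_2(s) = s(s - 2) / [(4)·(2)]
       = (s^2 - 2s) / (8)

L_2(s) = (1/8)s^2 - (1/4)s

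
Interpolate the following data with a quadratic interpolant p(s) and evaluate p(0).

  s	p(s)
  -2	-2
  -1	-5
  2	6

-14/3

L_0(0) = (1)·(-2)/[(-1)·(-4)] = -1/2
L_1(0) = (2)·(-2)/[(1)·(-3)] = 4/3
L_2(0) = (2)·(1)/[(4)·(3)] = 1/6
Sum: (-2)·(-1/2) + (-5)·(4/3) + 6·(1/6) = -14/3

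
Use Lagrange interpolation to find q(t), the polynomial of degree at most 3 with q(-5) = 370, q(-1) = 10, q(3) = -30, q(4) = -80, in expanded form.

Build the Lagrange basis polynomials:
L_0(t) = (t + 1)(t - 3)(t - 4) / [-288] = -(1/288)t^3 + (1/48)t^2 - (5/288)t - 1/24
L_1(t) = (t + 5)(t - 3)(t - 4) / [80] = (1/80)t^3 - (1/40)t^2 - (23/80)t + 3/4
L_2(t) = (t + 5)(t + 1)(t - 4) / [-32] = -(1/32)t^3 - (1/16)t^2 + (19/32)t + 5/8
L_3(t) = (t + 5)(t + 1)(t - 3) / [45] = (1/45)t^3 + (1/15)t^2 - (13/45)t - 1/3
q(t) = 370·L_0 + 10·L_1 + (-30)·L_2 + (-80)·L_3
  370·L_0(t) = -(185/144)t^3 + (185/24)t^2 - (925/144)t - 185/12
  10·L_1(t) = (1/8)t^3 - (1/4)t^2 - (23/8)t + 15/2
  (-30)·L_2(t) = (15/16)t^3 + (15/8)t^2 - (285/16)t - 75/4
  (-80)·L_3(t) = -(16/9)t^3 - (16/3)t^2 + (208/9)t + 80/3
Adding term by term: -2t^3 + 4t^2 - 4t

q(t) = -2t^3 + 4t^2 - 4t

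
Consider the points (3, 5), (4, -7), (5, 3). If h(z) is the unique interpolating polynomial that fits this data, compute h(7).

Evaluate each Lagrange basis at z = 7:
L_0(7) = (3)·(2)/[(-1)·(-2)] = 3
L_1(7) = (4)·(2)/[(1)·(-1)] = -8
L_2(7) = (4)·(3)/[(2)·(1)] = 6
Sum: 5·(3) + (-7)·(-8) + 3·(6) = 89

89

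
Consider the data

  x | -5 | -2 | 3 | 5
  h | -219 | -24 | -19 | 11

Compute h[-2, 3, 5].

h[-2,3] = (-19 - (-24)) / (3 - (-2)) = 1
h[3,5] = (11 - (-19)) / (5 - 3) = 15
h[-2,3,5] = (15 - 1) / (5 - (-2)) = 2

2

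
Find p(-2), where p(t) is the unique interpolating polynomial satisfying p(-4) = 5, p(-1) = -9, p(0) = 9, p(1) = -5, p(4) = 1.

L_0(-2) = (-1)·(-2)·(-3)·(-6)/[(-3)·(-4)·(-5)·(-8)] = 3/40
L_1(-2) = (2)·(-2)·(-3)·(-6)/[(3)·(-1)·(-2)·(-5)] = 12/5
L_2(-2) = (2)·(-1)·(-3)·(-6)/[(4)·(1)·(-1)·(-4)] = -9/4
L_3(-2) = (2)·(-1)·(-2)·(-6)/[(5)·(2)·(1)·(-3)] = 4/5
L_4(-2) = (2)·(-1)·(-2)·(-3)/[(8)·(5)·(4)·(3)] = -1/40
Sum: 5·(3/40) + (-9)·(12/5) + 9·(-9/4) + (-5)·(4/5) + 1·(-1/40) = -91/2

-91/2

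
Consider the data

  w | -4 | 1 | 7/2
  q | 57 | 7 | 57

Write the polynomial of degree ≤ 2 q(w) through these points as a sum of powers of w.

q(w) = 4w^2 + 2w + 1

Build the Lagrange basis polynomials:
L_0(w) = (w - 1)(w - 7/2) / [75/2] = (2/75)w^2 - (3/25)w + 7/75
L_1(w) = (w + 4)(w - 7/2) / [-25/2] = -(2/25)w^2 - (1/25)w + 28/25
L_2(w) = (w + 4)(w - 1) / [75/4] = (4/75)w^2 + (4/25)w - 16/75
q(w) = 57·L_0 + 7·L_1 + 57·L_2
  57·L_0(w) = (38/25)w^2 - (171/25)w + 133/25
  7·L_1(w) = -(14/25)w^2 - (7/25)w + 196/25
  57·L_2(w) = (76/25)w^2 + (228/25)w - 304/25
Adding term by term: 4w^2 + 2w + 1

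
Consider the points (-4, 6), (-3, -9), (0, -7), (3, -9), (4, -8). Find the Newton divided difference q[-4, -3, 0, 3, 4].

43/504

q[-4,-3] = (-9 - 6) / (-3 - (-4)) = -15
q[-3,0] = (-7 - (-9)) / (0 - (-3)) = 2/3
q[0,3] = (-9 - (-7)) / (3 - 0) = -2/3
q[3,4] = (-8 - (-9)) / (4 - 3) = 1
q[-4,-3,0] = (2/3 - (-15)) / (0 - (-4)) = 47/12
q[-3,0,3] = (-2/3 - 2/3) / (3 - (-3)) = -2/9
q[0,3,4] = (1 - (-2/3)) / (4 - 0) = 5/12
q[-4,-3,0,3] = (-2/9 - 47/12) / (3 - (-4)) = -149/252
q[-3,0,3,4] = (5/12 - (-2/9)) / (4 - (-3)) = 23/252
q[-4,-3,0,3,4] = (23/252 - (-149/252)) / (4 - (-4)) = 43/504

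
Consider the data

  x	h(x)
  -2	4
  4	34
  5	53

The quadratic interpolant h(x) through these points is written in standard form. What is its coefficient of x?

1

L_0(x) = (x - 4)(x - 5) / [42] = (1/42)x^2 - (3/14)x + 10/21
L_1(x) = (x + 2)(x - 5) / [-6] = -(1/6)x^2 + (1/2)x + 5/3
L_2(x) = (x + 2)(x - 4) / [7] = (1/7)x^2 - (2/7)x - 8/7
h(x) = 4·L_0 + 34·L_1 + 53·L_2
Only the coefficient of x is needed; take it from each L_i and combine:
4·(-3/14) + 34·(1/2) + 53·(-2/7) = 1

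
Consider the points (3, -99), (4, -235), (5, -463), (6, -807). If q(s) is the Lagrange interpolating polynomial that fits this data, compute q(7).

-1291

L_0(7) = (3)·(2)·(1)/[(-1)·(-2)·(-3)] = -1
L_1(7) = (4)·(2)·(1)/[(1)·(-1)·(-2)] = 4
L_2(7) = (4)·(3)·(1)/[(2)·(1)·(-1)] = -6
L_3(7) = (4)·(3)·(2)/[(3)·(2)·(1)] = 4
Sum: (-99)·(-1) + (-235)·(4) + (-463)·(-6) + (-807)·(4) = -1291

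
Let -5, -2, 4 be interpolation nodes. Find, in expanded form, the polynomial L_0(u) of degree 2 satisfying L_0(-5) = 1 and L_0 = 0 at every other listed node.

L_0(u) = (u + 2)(u - 4) / [(-3)·(-9)]
       = (u^2 - 2u - 8) / (27)

L_0(u) = (1/27)u^2 - (2/27)u - 8/27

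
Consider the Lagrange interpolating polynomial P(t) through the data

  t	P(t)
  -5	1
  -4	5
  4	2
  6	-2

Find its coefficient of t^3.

Build the Lagrange basis polynomials:
L_0(t) = (t + 4)(t - 4)(t - 6) / [-99] = -(1/99)t^3 + (2/33)t^2 + (16/99)t - 32/33
L_1(t) = (t + 5)(t - 4)(t - 6) / [80] = (1/80)t^3 - (1/16)t^2 - (13/40)t + 3/2
L_2(t) = (t + 5)(t + 4)(t - 6) / [-144] = -(1/144)t^3 - (1/48)t^2 + (17/72)t + 5/6
L_3(t) = (t + 5)(t + 4)(t - 4) / [220] = (1/220)t^3 + (1/44)t^2 - (4/55)t - 4/11
P(t) = 1·L_0 + 5·L_1 + 2·L_2 + (-2)·L_3
Only the coefficient of t^3 is needed; take it from each L_i and combine:
1·(-1/99) + 5·(1/80) + 2·(-1/144) + (-2)·(1/220) = 233/7920

233/7920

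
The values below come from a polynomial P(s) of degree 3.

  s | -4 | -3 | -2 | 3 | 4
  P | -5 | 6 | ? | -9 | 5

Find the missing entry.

The 4 known values determine P uniquely (degree ≤ 3).
Evaluate each Lagrange basis at s = -2:
L_0(-2) = (1)·(-5)·(-6)/[(-1)·(-7)·(-8)] = -15/28
L_1(-2) = (2)·(-5)·(-6)/[(1)·(-6)·(-7)] = 10/7
L_2(-2) = (2)·(1)·(-6)/[(7)·(6)·(-1)] = 2/7
L_3(-2) = (2)·(1)·(-5)/[(8)·(7)·(1)] = -5/28
Sum: (-5)·(-15/28) + 6·(10/7) + (-9)·(2/7) + 5·(-5/28) = 109/14

109/14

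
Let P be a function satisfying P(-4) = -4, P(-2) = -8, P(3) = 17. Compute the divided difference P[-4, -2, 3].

1

P[-4,-2] = (-8 - (-4)) / (-2 - (-4)) = -2
P[-2,3] = (17 - (-8)) / (3 - (-2)) = 5
P[-4,-2,3] = (5 - (-2)) / (3 - (-4)) = 1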